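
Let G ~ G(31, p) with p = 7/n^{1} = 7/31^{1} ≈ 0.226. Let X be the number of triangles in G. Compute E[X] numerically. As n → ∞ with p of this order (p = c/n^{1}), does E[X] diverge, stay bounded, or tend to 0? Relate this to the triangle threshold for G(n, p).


Number of potential triangles: C(31, 3) = 4495.
Each occurs with probability p³ ≈ (0.226)³ ≈ 1.15135e-02.
By linearity: E[X] = C(31, 3)·p³ ≈ 4495 · 1.15135e-02 ≈ 51.753.
Here α = 1, so p = 7/n is exactly at the triangle threshold p ~ 1/n. Asymptotically E[X] → c³/6 = 7³/6 = 343/6 ≈ 57.167, a bounded constant. In this regime the triangle count is asymptotically Poisson(c³/6).

E[X] ≈ 51.753; in regime p = Θ(1/n^{1}) E[X] stays bounded (at the triangle threshold p ~ 1/n).


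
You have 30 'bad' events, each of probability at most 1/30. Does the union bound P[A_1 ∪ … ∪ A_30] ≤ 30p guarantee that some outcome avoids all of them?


Union bound: P[∪_{i=1}^{30} A_i] ≤ Σ_i P[A_i] ≤ 30·p = 30·(1/30) = 1.
Numerically: 1 ≈ 1.00000.
Is 1 < 1? NO.
Since the bound 1 is ≥ 1, the union bound is uninformative here; it does NOT by itself certify existence.

30·p = 1 ≈ 1.00000; existence NOT certified by the union bound.


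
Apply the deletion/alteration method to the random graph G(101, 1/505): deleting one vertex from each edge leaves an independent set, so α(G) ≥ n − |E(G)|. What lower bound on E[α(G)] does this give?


E[|E(G)|] = C(101, 2)·p = 5050 · (1/505) = 10.
E[α(G)] ≥ n − E[|E(G)|] = 101 − 10 = 91.
Numerically: ≈ 91.00000.
(This is only a lower bound; the true E[α(G)] may be larger.)

E[α(G)] ≥ 91 ≈ 91.00000.


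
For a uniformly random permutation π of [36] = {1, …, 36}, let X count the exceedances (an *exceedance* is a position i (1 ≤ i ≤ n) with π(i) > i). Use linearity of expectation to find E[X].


Write X = Σ_{i=1}^{36} X_i, where X_i = 1_{π(i) > i}.
For each fixed i, π(i) is uniform over {1, …, 36} (marginal of a uniform permutation), so P[π(i) > i] = (n − i)/n. Summing: Σ_{i=1}^{36} (n − i)/n = (0 + 1 + … + 35)/36 = 36(36 − 1)/(2·36) = (36 − 1)/2.
Hence E[X] = Σ_{i=1}^{36} (36 − i)/36 = 35/2 ≈ 17.500.

E[X] = 35/2 = 17.500.


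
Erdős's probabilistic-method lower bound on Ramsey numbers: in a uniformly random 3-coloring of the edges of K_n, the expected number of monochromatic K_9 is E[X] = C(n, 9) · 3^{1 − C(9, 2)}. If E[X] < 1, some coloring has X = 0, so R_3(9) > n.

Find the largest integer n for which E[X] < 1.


We need C(n, 9) · 3^{1 − 36} < 1, i.e. C(n, 9) < 3^{36 − 1} = 50031545098999707.
Check values of n near the boundary:
  n = 299: C(299, 9) = 46610674441390059; 46610674441390059 < 50031545098999707? YES
  n = 300: C(300, 9) = 48052241692154700; 48052241692154700 < 50031545098999707? YES
  n = 301: C(301, 9) = 49533303936090975; 49533303936090975 < 50031545098999707? YES
  n = 302: C(302, 9) = 51054804739588650; 51054804739588650 < 50031545098999707? NO
  n = 303: C(303, 9) = 52617706925494425; 52617706925494425 < 50031545098999707? NO
  n = 304: C(304, 9) = 54222992899492560; 54222992899492560 < 50031545098999707? NO
The largest n with C(n, 9) < 50031545098999707 is n = 301 (where E[X] = 16511101312030325/16677181699666569 ≈ 0.9900). Hence R_3(9) > 301, i.e. R_3(9) ≥ 302.

Largest n = 301; hence R_3(9) > 301.


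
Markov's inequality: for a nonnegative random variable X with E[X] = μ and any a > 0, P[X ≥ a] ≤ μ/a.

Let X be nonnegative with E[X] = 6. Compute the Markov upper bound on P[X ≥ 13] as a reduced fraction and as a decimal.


μ = E[X] = 6, a = 13.
Markov: P[X ≥ 13] ≤ μ/a = (6)/13 = 6/13.
Numerically: ≈ 0.4615.
(Since a = 13 > μ = 6.0000, the bound 6/13 is < 1 and informative.)

P[X ≥ 13] ≤ 6/13 ≈ 0.4615.


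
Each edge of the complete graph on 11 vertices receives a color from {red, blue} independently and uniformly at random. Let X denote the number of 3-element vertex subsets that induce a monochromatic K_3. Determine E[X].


Let X = Σ_S X_S over the C(11, 3) = 165 subsets S of size 3, where X_S = 1 if the K_3 on S is monochromatic.
For a fixed S, the K_3 on S has C(3, 2) = 3 edges. P[all 3 edges red] = (1/2)^3, and likewise for blue, so P[monochromatic] = 2·(1/2)^3 = 2^{1 − 3} = 1/4.
By linearity of expectation: E[X] = C(11, 3) · 2^{1 − 3} = 165 · 1/4 = 165/4.
Numerically: E[X] ≈ 41.250.

E[X] = C(11,3)·2^(1−C(3,2)) = 165/4 ≈ 41.250.


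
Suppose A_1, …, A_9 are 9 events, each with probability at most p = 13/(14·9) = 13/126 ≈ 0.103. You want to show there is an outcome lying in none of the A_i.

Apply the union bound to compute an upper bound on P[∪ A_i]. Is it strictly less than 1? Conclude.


Union bound: P[∪_{i=1}^{9} A_i] ≤ Σ_i P[A_i] ≤ 9·p = 9·(13/126) = 13/14.
Numerically: 13/14 ≈ 0.929.
Is 13/14 < 1? YES.
Since P[∪ A_i] ≤ 13/14 < 1, the complement has P[∩ A_i^c] ≥ 1 − 13/14 = 1/14 > 0, so some outcome avoids every A_i.

9·p = 13/14 ≈ 0.929; existence CERTIFIED by the union bound.


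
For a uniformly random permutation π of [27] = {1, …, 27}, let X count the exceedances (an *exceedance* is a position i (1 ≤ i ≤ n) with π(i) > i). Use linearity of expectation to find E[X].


Write X = Σ_{i=1}^{27} X_i, where X_i = 1_{π(i) > i}.
For each fixed i, π(i) is uniform over {1, …, 27} (marginal of a uniform permutation), so P[π(i) > i] = (n − i)/n. Summing: Σ_{i=1}^{27} (n − i)/n = (0 + 1 + … + 26)/27 = 27(27 − 1)/(2·27) = (27 − 1)/2.
Hence E[X] = Σ_{i=1}^{27} (27 − i)/27 = 13 ≈ 13.0000.

E[X] = 13 = 13.0000.


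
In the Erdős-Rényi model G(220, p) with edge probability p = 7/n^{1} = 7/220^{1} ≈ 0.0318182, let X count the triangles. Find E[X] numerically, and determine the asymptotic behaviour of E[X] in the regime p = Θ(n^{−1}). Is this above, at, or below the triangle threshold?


Number of potential triangles: C(220, 3) = 1750540.
Each occurs with probability p³ ≈ (0.0318182)³ ≈ 3.22126221e-05.
By linearity: E[X] = C(220, 3)·p³ ≈ 1750540 · 3.22126221e-05 ≈ 56.389483.
Here α = 1, so p = 7/n is exactly at the triangle threshold p ~ 1/n. Asymptotically E[X] → c³/6 = 7³/6 = 343/6 ≈ 57.166667, a bounded constant. In this regime the triangle count is asymptotically Poisson(c³/6).

E[X] ≈ 56.389483; in regime p = Θ(1/n^{1}) E[X] stays bounded (at the triangle threshold p ~ 1/n).


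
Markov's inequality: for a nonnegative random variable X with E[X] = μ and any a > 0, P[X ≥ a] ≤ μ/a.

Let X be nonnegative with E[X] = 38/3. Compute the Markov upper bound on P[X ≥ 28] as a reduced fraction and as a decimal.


μ = E[X] = 38/3, a = 28.
Markov: P[X ≥ 28] ≤ μ/a = (38/3)/28 = 19/42.
Numerically: ≈ 0.452381.
(Since a = 28 > μ = 12.666667, the bound 19/42 is < 1 and informative.)

P[X ≥ 28] ≤ 19/42 ≈ 0.452381.


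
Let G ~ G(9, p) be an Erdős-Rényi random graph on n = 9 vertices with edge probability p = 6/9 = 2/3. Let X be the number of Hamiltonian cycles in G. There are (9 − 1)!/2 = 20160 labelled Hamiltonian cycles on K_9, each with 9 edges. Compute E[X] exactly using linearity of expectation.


K_9 has (9 − 1)!/2 = 20160 labelled Hamiltonian cycles.
For each such Hamiltonian cycle H, let X_H = 1 if all 9 edges of H are present in G. Then P[X_H = 1] = p^{9} = (2/3)^{9} = 512/19683.
By linearity of expectation: E[X] = Σ_H E[X_H] = 20160 · p^{9} = 20160 · 512/19683 = 1146880/2187.
Numerically: E[X] ≈ 524.408.

E[X] = 20160 · (2/3)^{9} = 1146880/2187 ≈ 524.408.


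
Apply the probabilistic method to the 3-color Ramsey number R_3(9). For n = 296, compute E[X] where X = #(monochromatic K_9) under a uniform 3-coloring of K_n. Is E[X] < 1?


E[X] = C(296, 9) · 3^{1 − 36} = 42513789098994080 · 3^{−35} = 42513789098994080/50031545098999707.
As a reduced fraction: E[X] = 42513789098994080/50031545098999707 ≈ 0.850.
Is E[X] < 1? YES.
Since E[X] < 1, there exists a 3-coloring of K_{296} with no monochromatic K_9; hence R_3(9) > 296.

E[X] = 42513789098994080/50031545098999707 ≈ 0.850; E[X] < 1, so R_3(9) > 296.


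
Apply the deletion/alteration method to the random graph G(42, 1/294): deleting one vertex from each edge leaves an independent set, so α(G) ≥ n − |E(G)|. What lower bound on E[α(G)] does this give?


E[|E(G)|] = C(42, 2)·p = 861 · (1/294) = 41/14.
E[α(G)] ≥ n − E[|E(G)|] = 42 − 41/14 = 547/14.
Numerically: ≈ 39.07143.
(This is only a lower bound; the true E[α(G)] may be larger.)

E[α(G)] ≥ 547/14 ≈ 39.07143.


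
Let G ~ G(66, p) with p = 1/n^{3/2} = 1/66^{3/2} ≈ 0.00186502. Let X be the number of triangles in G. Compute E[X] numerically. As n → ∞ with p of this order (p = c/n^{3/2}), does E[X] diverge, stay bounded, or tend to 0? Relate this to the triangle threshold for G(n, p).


Number of potential triangles: C(66, 3) = 45760.
Each occurs with probability p³ ≈ (0.00186502)³ ≈ 6.48712535e-09.
By linearity: E[X] = C(66, 3)·p³ ≈ 45760 · 6.48712535e-09 ≈ 0.000297.
Since α = 3/2 > 1, p = c/n^{3/2} = o(1/n) is below the triangle threshold p ~ 1/n. Asymptotically E[X] ~ (c³/6)·n^{3(1−α)} = (1³/6)·n^{-1.5} → 0, so by Markov's inequality G has no triangles w.h.p.

E[X] ≈ 0.000297; in regime p = Θ(1/n^{3/2}) E[X] tends to 0 (below the triangle threshold p ~ 1/n).


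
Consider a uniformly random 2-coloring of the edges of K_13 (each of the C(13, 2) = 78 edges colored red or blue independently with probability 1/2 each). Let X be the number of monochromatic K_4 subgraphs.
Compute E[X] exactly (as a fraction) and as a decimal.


Let X = Σ_S X_S over the C(13, 4) = 715 subsets S of size 4, where X_S = 1 if the K_4 on S is monochromatic.
For a fixed S, the K_4 on S has C(4, 2) = 6 edges. P[all 6 edges red] = (1/2)^6, and likewise for blue, so P[monochromatic] = 2·(1/2)^6 = 2^{1 − 6} = 1/32.
By linearity of expectation: E[X] = C(13, 4) · 2^{1 − 6} = 715 · 1/32 = 715/32.
Numerically: E[X] ≈ 22.34375.

E[X] = C(13,4)·2^(1−C(4,2)) = 715/32 ≈ 22.34375.


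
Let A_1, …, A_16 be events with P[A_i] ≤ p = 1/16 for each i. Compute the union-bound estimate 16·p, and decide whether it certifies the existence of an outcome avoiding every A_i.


Union bound: P[∪_{i=1}^{16} A_i] ≤ Σ_i P[A_i] ≤ 16·p = 16·(1/16) = 1.
Numerically: 1 ≈ 1.0000.
Is 1 < 1? NO.
Since the bound 1 is ≥ 1, the union bound is uninformative here; it does NOT by itself certify existence.

16·p = 1 ≈ 1.0000; existence NOT certified by the union bound.


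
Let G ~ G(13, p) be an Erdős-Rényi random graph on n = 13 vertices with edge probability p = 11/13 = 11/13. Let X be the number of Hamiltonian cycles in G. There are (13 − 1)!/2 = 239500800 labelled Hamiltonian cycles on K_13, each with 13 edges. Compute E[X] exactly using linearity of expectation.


K_13 has (13 − 1)!/2 = 239500800 labelled Hamiltonian cycles.
For each such Hamiltonian cycle H, let X_H = 1 if all 13 edges of H are present in G. Then P[X_H = 1] = p^{13} = (11/13)^{13} = 34522712143931/302875106592253.
By linearity: E[X] = Σ_H E[X_H] = 239500800 · p^{13} = 239500800 · 34522712143931/302875106592253 = 8268217176641189644800/302875106592253.
Numerically: E[X] ≈ 2.73e+07.

E[X] = 239500800 · (11/13)^{13} = 8268217176641189644800/302875106592253 ≈ 2.73e+07.


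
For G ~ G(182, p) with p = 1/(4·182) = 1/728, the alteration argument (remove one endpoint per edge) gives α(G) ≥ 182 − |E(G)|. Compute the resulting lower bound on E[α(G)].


E[|E(G)|] = C(182, 2)·p = 16471 · (1/728) = 181/8.
E[α(G)] ≥ n − E[|E(G)|] = 182 − 181/8 = 1275/8.
Numerically: ≈ 159.3750.
(This is only a lower bound; the true E[α(G)] may be larger.)

E[α(G)] ≥ 1275/8 ≈ 159.3750.


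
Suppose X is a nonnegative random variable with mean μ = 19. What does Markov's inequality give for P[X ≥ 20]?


μ = E[X] = 19, a = 20.
Markov: P[X ≥ 20] ≤ μ/a = (19)/20 = 19/20.
Numerically: ≈ 0.950.
(Since a = 20 > μ = 19.000, the bound 19/20 is < 1 and informative.)

P[X ≥ 20] ≤ 19/20 ≈ 0.950.


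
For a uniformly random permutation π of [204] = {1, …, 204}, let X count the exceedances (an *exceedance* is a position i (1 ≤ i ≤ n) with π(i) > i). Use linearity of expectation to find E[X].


Write X = Σ_{i=1}^{204} X_i, where X_i = 1_{π(i) > i}.
For each fixed i, π(i) is uniform over {1, …, 204} (marginal of a uniform permutation), so P[π(i) > i] = (n − i)/n. Summing: Σ_{i=1}^{204} (n − i)/n = (0 + 1 + … + 203)/204 = 204(204 − 1)/(2·204) = (204 − 1)/2.
Hence E[X] = Σ_{i=1}^{204} (204 − i)/204 = 203/2 ≈ 101.500.

E[X] = 203/2 = 101.500.


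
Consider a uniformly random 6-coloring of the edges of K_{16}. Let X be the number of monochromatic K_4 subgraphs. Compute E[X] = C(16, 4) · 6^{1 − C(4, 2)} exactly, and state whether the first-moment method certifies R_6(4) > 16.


E[X] = C(16, 4) · 6^{1 − 6} = 1820 · 6^{−5} = 1820/7776.
As a reduced fraction: E[X] = 455/1944 ≈ 0.2341.
Is E[X] < 1? YES.
Since E[X] < 1, there exists a 6-coloring of K_{16} with no monochromatic K_4; hence R_6(4) > 16.

E[X] = 455/1944 ≈ 0.2341; E[X] < 1, so R_6(4) > 16.


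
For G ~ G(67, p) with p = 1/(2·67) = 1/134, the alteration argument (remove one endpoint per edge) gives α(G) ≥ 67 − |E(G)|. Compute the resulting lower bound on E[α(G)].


E[|E(G)|] = C(67, 2)·p = 2211 · (1/134) = 33/2.
E[α(G)] ≥ n − E[|E(G)|] = 67 − 33/2 = 101/2.
Numerically: ≈ 50.500.
(This is only a lower bound; the true E[α(G)] may be larger.)

E[α(G)] ≥ 101/2 ≈ 50.500.


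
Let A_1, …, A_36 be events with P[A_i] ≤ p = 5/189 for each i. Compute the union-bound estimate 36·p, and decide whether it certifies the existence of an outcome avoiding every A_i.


Union bound: P[∪_{i=1}^{36} A_i] ≤ Σ_i P[A_i] ≤ 36·p = 36·(5/189) = 20/21.
Numerically: 20/21 ≈ 0.95238.
Is 20/21 < 1? YES.
Since P[∪ A_i] ≤ 20/21 < 1, the complement has P[∩ A_i^c] ≥ 1 − 20/21 = 1/21 > 0, so some outcome avoids every A_i.

36·p = 20/21 ≈ 0.95238; existence CERTIFIED by the union bound.


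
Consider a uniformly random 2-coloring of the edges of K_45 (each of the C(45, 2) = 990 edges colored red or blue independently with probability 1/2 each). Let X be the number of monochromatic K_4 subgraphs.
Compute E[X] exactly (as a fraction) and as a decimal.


Let X = Σ_S X_S over the C(45, 4) = 148995 subsets S of size 4, where X_S = 1 if the K_4 on S is monochromatic.
For a fixed S, the K_4 on S has C(4, 2) = 6 edges. P[all 6 edges red] = (1/2)^6, and likewise for blue, so P[monochromatic] = 2·(1/2)^6 = 2^{1 − 6} = 1/32.
By linearity: E[X] = C(45, 4) · 2^{1 − 6} = 148995 · 1/32 = 148995/32.
Numerically: E[X] ≈ 4656.0938.

E[X] = C(45,4)·2^(1−C(4,2)) = 148995/32 ≈ 4656.0938.


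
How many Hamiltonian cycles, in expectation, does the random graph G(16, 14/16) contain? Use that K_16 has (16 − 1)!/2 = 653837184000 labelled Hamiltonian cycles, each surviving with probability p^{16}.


K_16 has (16 − 1)!/2 = 653837184000 labelled Hamiltonian cycles.
For each such Hamiltonian cycle H, let X_H = 1 if all 16 edges of H are present in G. Then P[X_H = 1] = p^{16} = (7/8)^{16} = 33232930569601/281474976710656.
By linearity of expectation: E[X] = Σ_H E[X_H] = 653837184000 · p^{16} = 653837184000 · 33232930569601/281474976710656 = 21219654042671322112875/274877906944.
Numerically: E[X] ≈ 7.71967e+10.

E[X] = 653837184000 · (7/8)^{16} = 21219654042671322112875/274877906944 ≈ 7.71967e+10.


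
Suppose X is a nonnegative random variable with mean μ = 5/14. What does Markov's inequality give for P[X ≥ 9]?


μ = E[X] = 5/14, a = 9.
Markov: P[X ≥ 9] ≤ μ/a = (5/14)/9 = 5/126.
Numerically: ≈ 0.03968.
(Since a = 9 > μ = 0.35714, the bound 5/126 is < 1 and informative.)

P[X ≥ 9] ≤ 5/126 ≈ 0.03968.


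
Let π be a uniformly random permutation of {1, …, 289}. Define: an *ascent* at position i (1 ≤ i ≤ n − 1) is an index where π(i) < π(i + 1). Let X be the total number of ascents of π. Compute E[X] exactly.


Write X = Σ X_I over i = 1, …, 288, with X_I the indicator of one ascent.
There are 288 indicators.
For each fixed i, the pair (π(i), π(i+1)) is a uniformly random ordered pair of distinct values from {1, …, 289}; by symmetry P[π(i) < π(i+1)] = 1/2.
By linearity: E[X] = 288 · (1/2) = (289 − 1) · (1/2) = 144 ≈ 144.000000.

E[X] = 144 = 144.000000.


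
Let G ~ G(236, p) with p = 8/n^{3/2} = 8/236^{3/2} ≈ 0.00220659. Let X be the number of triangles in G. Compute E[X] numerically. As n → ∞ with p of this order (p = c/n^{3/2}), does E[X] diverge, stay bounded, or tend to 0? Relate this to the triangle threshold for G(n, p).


Number of potential triangles: C(236, 3) = 2162940.
Each occurs with probability p³ ≈ (0.00220659)³ ≈ 1.07439987e-08.
By linearity: E[X] = C(236, 3)·p³ ≈ 2162940 · 1.07439987e-08 ≈ 0.023239.
Since α = 3/2 > 1, p = c/n^{3/2} = o(1/n) is below the triangle threshold p ~ 1/n. Asymptotically E[X] ~ (c³/6)·n^{3(1−α)} = (8³/6)·n^{-1.5} → 0, so by Markov's inequality G has no triangles w.h.p.

E[X] ≈ 0.023239; in regime p = Θ(1/n^{3/2}) E[X] tends to 0 (below the triangle threshold p ~ 1/n).


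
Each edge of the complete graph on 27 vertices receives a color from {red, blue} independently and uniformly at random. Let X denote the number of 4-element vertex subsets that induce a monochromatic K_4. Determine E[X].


Let X = Σ_S X_S over the C(27, 4) = 17550 subsets S of size 4, where X_S = 1 if the K_4 on S is monochromatic.
For a fixed S, the K_4 on S has C(4, 2) = 6 edges. P[all 6 edges red] = (1/2)^6, and likewise for blue, so P[monochromatic] = 2·(1/2)^6 = 2^{1 − 6} = 1/32.
By linearity: E[X] = C(27, 4) · 2^{1 − 6} = 17550 · 1/32 = 8775/16.
Numerically: E[X] ≈ 548.4375.

E[X] = C(27,4)·2^(1−C(4,2)) = 8775/16 ≈ 548.4375.


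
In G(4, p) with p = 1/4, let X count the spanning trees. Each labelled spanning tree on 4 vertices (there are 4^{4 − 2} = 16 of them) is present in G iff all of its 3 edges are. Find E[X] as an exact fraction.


K_4 has 4^{4 − 2} = 16 labelled spanning trees.
For each such spanning tree H, let X_H = 1 if all 3 edges of H are present in G. Then P[X_H = 1] = p^{3} = (1/4)^{3} = 1/64.
Summing the indicators: E[X] = Σ_H E[X_H] = 16 · p^{3} = 16 · 1/64 = 1/4.
Numerically: E[X] ≈ 0.25.

E[X] = 16 · (1/4)^{3} = 1/4 ≈ 0.25.


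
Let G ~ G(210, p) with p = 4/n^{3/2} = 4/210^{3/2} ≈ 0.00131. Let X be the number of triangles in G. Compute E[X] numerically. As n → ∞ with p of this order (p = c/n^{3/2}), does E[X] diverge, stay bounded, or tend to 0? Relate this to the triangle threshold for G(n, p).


Number of potential triangles: C(210, 3) = 1521520.
Each occurs with probability p³ ≈ (0.00131)³ ≈ 2.27087e-09.
By linearity: E[X] = C(210, 3)·p³ ≈ 1521520 · 2.27087e-09 ≈ 0.003.
Since α = 3/2 > 1, p = c/n^{3/2} = o(1/n) is below the triangle threshold p ~ 1/n. Asymptotically E[X] ~ (c³/6)·n^{3(1−α)} = (4³/6)·n^{-1.5} → 0, so by Markov's inequality G has no triangles w.h.p.

E[X] ≈ 0.003; in regime p = Θ(1/n^{3/2}) E[X] tends to 0 (below the triangle threshold p ~ 1/n).


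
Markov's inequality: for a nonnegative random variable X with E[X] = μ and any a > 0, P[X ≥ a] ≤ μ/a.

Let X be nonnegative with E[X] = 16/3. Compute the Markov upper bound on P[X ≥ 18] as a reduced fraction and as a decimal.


μ = E[X] = 16/3, a = 18.
Markov: P[X ≥ 18] ≤ μ/a = (16/3)/18 = 8/27.
Numerically: ≈ 0.29630.
(Since a = 18 > μ = 5.33333, the bound 8/27 is < 1 and informative.)

P[X ≥ 18] ≤ 8/27 ≈ 0.29630.


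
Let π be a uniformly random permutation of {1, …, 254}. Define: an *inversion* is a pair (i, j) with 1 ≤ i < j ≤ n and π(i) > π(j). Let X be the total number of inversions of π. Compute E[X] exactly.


Write X = Σ X_I over the C(254, 2) = 32131 pairs i < j, with X_I the indicator of one inversion.
There are 32131 indicators.
For each fixed pair i < j, the values π(i) and π(j) are two distinct elements of {1, …, 254} in uniformly random order; by symmetry P[π(i) > π(j)] = 1/2.
By linearity: E[X] = 32131 · (1/2) = C(254, 2) · (1/2) = 32131/2 = 32131/2 ≈ 16065.500000.

E[X] = 32131/2 = 16065.500000.


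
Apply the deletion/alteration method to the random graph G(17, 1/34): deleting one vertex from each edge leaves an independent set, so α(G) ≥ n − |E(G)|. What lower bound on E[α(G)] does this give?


E[|E(G)|] = C(17, 2)·p = 136 · (1/34) = 4.
E[α(G)] ≥ n − E[|E(G)|] = 17 − 4 = 13.
Numerically: ≈ 13.000.
(This is only a lower bound; the true E[α(G)] may be larger.)

E[α(G)] ≥ 13 ≈ 13.000.


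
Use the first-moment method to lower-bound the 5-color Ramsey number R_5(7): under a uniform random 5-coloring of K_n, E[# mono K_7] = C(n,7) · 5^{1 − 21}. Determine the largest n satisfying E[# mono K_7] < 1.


We need C(n, 7) · 5^{1 − 21} < 1, i.e. C(n, 7) < 5^{21 − 1} = 95367431640625.
Check values of n near the boundary:
  n = 335: C(335, 7) = 88202498238195; 88202498238195 < 95367431640625? YES
  n = 336: C(336, 7) = 90079147136880; 90079147136880 < 95367431640625? YES
  n = 337: C(337, 7) = 91989916924632; 91989916924632 < 95367431640625? YES
  n = 338: C(338, 7) = 93935323022736; 93935323022736 < 95367431640625? YES
  n = 339: C(339, 7) = 95915887062372; 95915887062372 < 95367431640625? NO
  n = 340: C(340, 7) = 97932136940560; 97932136940560 < 95367431640625? NO
The largest n with C(n, 7) < 95367431640625 is n = 338 (where E[X] = 93935323022736/95367431640625 ≈ 0.985). Hence R_5(7) > 338, i.e. R_5(7) ≥ 339.

Largest n = 338; hence R_5(7) > 338.


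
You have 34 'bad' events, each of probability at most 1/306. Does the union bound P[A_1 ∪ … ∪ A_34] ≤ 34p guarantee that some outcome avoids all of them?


Union bound: P[∪_{i=1}^{34} A_i] ≤ Σ_i P[A_i] ≤ 34·p = 34·(1/306) = 1/9.
Numerically: 1/9 ≈ 0.1111111.
Is 1/9 < 1? YES.
Since P[∪ A_i] ≤ 1/9 < 1, the complement has P[∩ A_i^c] ≥ 1 − 1/9 = 8/9 > 0, so some outcome avoids every A_i.

34·p = 1/9 ≈ 0.1111111; existence CERTIFIED by the union bound.


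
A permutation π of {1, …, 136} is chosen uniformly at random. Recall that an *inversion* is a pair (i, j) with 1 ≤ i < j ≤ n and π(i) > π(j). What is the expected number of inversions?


Write X = Σ X_I over the C(136, 2) = 9180 pairs i < j, with X_I the indicator of one inversion.
There are 9180 indicators.
For each fixed pair i < j, the values π(i) and π(j) are two distinct elements of {1, …, 136} in uniformly random order; by symmetry P[π(i) > π(j)] = 1/2.
By linearity: E[X] = 9180 · (1/2) = C(136, 2) · (1/2) = 9180/2 = 4590 ≈ 4590.000000.

E[X] = 4590 = 4590.000000.


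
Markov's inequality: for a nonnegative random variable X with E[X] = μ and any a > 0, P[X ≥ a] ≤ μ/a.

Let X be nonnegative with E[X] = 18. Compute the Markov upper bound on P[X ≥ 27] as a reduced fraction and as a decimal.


μ = E[X] = 18, a = 27.
Markov: P[X ≥ 27] ≤ μ/a = (18)/27 = 2/3.
Numerically: ≈ 0.66667.
(Since a = 27 > μ = 18.00000, the bound 2/3 is < 1 and informative.)

P[X ≥ 27] ≤ 2/3 ≈ 0.66667.


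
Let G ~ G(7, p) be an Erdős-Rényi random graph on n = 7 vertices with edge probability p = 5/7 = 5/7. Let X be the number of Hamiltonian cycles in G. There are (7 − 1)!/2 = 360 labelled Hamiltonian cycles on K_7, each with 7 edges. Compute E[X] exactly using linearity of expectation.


K_7 has (7 − 1)!/2 = 360 labelled Hamiltonian cycles.
For each such Hamiltonian cycle H, let X_H = 1 if all 7 edges of H are present in G. Then P[X_H = 1] = p^{7} = (5/7)^{7} = 78125/823543.
By linearity: E[X] = Σ_H E[X_H] = 360 · p^{7} = 360 · 78125/823543 = 28125000/823543.
Numerically: E[X] ≈ 34.15.

E[X] = 360 · (5/7)^{7} = 28125000/823543 ≈ 34.15.


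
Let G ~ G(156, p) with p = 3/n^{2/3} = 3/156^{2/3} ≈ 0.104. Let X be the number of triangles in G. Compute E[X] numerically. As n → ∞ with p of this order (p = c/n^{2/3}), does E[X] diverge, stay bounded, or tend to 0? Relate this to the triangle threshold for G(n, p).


Number of potential triangles: C(156, 3) = 620620.
Each occurs with probability p³ ≈ (0.104)³ ≈ 1.10947e-03.
By linearity: E[X] = C(156, 3)·p³ ≈ 620620 · 1.10947e-03 ≈ 688.558.
Since α = 2/3 < 1, p = c/n^{2/3} ≫ 1/n is above the triangle threshold p ~ 1/n. Asymptotically E[X] ~ (c³/6)·n^{3(1−α)} = (3³/6)·n^{1} → ∞; triangles are abundant w.h.p.

E[X] ≈ 688.558; in regime p = Θ(1/n^{2/3}) E[X] diverges (above the triangle threshold p ~ 1/n).


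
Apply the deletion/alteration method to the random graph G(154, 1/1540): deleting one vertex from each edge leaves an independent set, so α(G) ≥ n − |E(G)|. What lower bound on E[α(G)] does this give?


E[|E(G)|] = C(154, 2)·p = 11781 · (1/1540) = 153/20.
E[α(G)] ≥ n − E[|E(G)|] = 154 − 153/20 = 2927/20.
Numerically: ≈ 146.3500.
(This is only a lower bound; the true E[α(G)] may be larger.)

E[α(G)] ≥ 2927/20 ≈ 146.3500.


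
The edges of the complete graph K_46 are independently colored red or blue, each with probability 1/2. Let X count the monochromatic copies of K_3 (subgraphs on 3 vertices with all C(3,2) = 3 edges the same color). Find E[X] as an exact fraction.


Let X = Σ_S X_S over the C(46, 3) = 15180 subsets S of size 3, where X_S = 1 if the K_3 on S is monochromatic.
For a fixed S, the K_3 on S has C(3, 2) = 3 edges. P[all 3 edges red] = (1/2)^3, and likewise for blue, so P[monochromatic] = 2·(1/2)^3 = 2^{1 − 3} = 1/4.
Summing: E[X] = C(46, 3) · 2^{1 − 3} = 15180 · 1/4 = 3795.
Numerically: E[X] ≈ 3795.0000.

E[X] = C(46,3)·2^(1−C(3,2)) = 3795 ≈ 3795.0000.


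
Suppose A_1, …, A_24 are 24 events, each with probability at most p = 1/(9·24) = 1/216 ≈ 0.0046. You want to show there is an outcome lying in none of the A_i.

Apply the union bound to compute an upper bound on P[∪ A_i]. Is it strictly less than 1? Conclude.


Union bound: P[∪_{i=1}^{24} A_i] ≤ Σ_i P[A_i] ≤ 24·p = 24·(1/216) = 1/9.
Numerically: 1/9 ≈ 0.1111.
Is 1/9 < 1? YES.
Since P[∪ A_i] ≤ 1/9 < 1, the complement has P[∩ A_i^c] ≥ 1 − 1/9 = 8/9 > 0, so some outcome avoids every A_i.

24·p = 1/9 ≈ 0.1111; existence CERTIFIED by the union bound.


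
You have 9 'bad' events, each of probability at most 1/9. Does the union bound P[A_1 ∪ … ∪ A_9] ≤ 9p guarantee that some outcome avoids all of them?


Union bound: P[∪_{i=1}^{9} A_i] ≤ Σ_i P[A_i] ≤ 9·p = 9·(1/9) = 1.
Numerically: 1 ≈ 1.0000000.
Is 1 < 1? NO.
Since the bound 1 is ≥ 1, the union bound is uninformative here; it does NOT by itself certify existence.

9·p = 1 ≈ 1.0000000; existence NOT certified by the union bound.


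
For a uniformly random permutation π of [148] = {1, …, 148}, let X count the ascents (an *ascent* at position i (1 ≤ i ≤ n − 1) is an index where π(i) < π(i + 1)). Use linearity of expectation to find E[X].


Write X = Σ X_I over i = 1, …, 147, with X_I the indicator of one ascent.
There are 147 indicators.
For each fixed i, the pair (π(i), π(i+1)) is a uniformly random ordered pair of distinct values from {1, …, 148}; by symmetry P[π(i) < π(i+1)] = 1/2.
By linearity: E[X] = 147 · (1/2) = (148 − 1) · (1/2) = 147/2 ≈ 73.50000.

E[X] = 147/2 = 73.50000.


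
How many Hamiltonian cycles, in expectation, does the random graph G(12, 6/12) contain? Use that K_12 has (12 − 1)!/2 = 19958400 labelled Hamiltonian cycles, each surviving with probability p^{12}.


K_12 has (12 − 1)!/2 = 19958400 labelled Hamiltonian cycles.
For each such Hamiltonian cycle H, let X_H = 1 if all 12 edges of H are present in G. Then P[X_H = 1] = p^{12} = (1/2)^{12} = 1/4096.
By linearity of expectation: E[X] = Σ_H E[X_H] = 19958400 · p^{12} = 19958400 · 1/4096 = 155925/32.
Numerically: E[X] ≈ 4873.

E[X] = 19958400 · (1/2)^{12} = 155925/32 ≈ 4873.


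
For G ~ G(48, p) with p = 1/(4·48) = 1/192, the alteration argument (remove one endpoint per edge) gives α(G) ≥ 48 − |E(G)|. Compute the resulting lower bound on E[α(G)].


E[|E(G)|] = C(48, 2)·p = 1128 · (1/192) = 47/8.
E[α(G)] ≥ n − E[|E(G)|] = 48 − 47/8 = 337/8.
Numerically: ≈ 42.125000.
(This is only a lower bound; the true E[α(G)] may be larger.)

E[α(G)] ≥ 337/8 ≈ 42.125000.


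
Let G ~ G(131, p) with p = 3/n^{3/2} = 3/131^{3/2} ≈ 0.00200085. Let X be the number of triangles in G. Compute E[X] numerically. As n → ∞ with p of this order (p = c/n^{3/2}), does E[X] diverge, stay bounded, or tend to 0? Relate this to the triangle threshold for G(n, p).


Number of potential triangles: C(131, 3) = 366145.
Each occurs with probability p³ ≈ (0.00200085)³ ≈ 8.01019214e-09.
By linearity: E[X] = C(131, 3)·p³ ≈ 366145 · 8.01019214e-09 ≈ 0.002933.
Since α = 3/2 > 1, p = c/n^{3/2} = o(1/n) is below the triangle threshold p ~ 1/n. Asymptotically E[X] ~ (c³/6)·n^{3(1−α)} = (3³/6)·n^{-1.5} → 0, so by Markov's inequality G has no triangles w.h.p.

E[X] ≈ 0.002933; in regime p = Θ(1/n^{3/2}) E[X] tends to 0 (below the triangle threshold p ~ 1/n).


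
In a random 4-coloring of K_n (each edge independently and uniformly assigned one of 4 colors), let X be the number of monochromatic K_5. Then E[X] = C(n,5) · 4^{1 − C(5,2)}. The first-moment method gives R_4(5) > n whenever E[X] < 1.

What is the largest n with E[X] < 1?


We need C(n, 5) · 4^{1 − 10} < 1, i.e. C(n, 5) < 4^{10 − 1} = 262144.
Check values of n near the boundary:
  n = 32: C(32, 5) = 201376; 201376 < 262144? YES
  n = 33: C(33, 5) = 237336; 237336 < 262144? YES
  n = 34: C(34, 5) = 278256; 278256 < 262144? NO
The largest n with C(n, 5) < 262144 is n = 33 (where E[X] = 29667/32768 ≈ 0.90536). Hence R_4(5) > 33, i.e. R_4(5) ≥ 34.

Largest n = 33; hence R_4(5) > 33.


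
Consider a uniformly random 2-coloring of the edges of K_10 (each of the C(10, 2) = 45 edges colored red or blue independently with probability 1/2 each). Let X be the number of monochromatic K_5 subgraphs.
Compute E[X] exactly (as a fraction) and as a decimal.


Let X = Σ_S X_S over the C(10, 5) = 252 subsets S of size 5, where X_S = 1 if the K_5 on S is monochromatic.
For a fixed S, the K_5 on S has C(5, 2) = 10 edges. P[all 10 edges red] = (1/2)^10, and likewise for blue, so P[monochromatic] = 2·(1/2)^10 = 2^{1 − 10} = 1/512.
By linearity of expectation: E[X] = C(10, 5) · 2^{1 − 10} = 252 · 1/512 = 63/128.
Numerically: E[X] ≈ 0.49219.

E[X] = C(10,5)·2^(1−C(5,2)) = 63/128 ≈ 0.49219.


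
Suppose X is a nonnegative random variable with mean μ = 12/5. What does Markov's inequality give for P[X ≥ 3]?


μ = E[X] = 12/5, a = 3.
Markov: P[X ≥ 3] ≤ μ/a = (12/5)/3 = 4/5.
Numerically: ≈ 0.80000.
(Since a = 3 > μ = 2.40000, the bound 4/5 is < 1 and informative.)

P[X ≥ 3] ≤ 4/5 ≈ 0.80000.


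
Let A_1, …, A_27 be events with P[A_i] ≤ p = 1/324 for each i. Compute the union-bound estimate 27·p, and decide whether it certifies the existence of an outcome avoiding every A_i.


Union bound: P[∪_{i=1}^{27} A_i] ≤ Σ_i P[A_i] ≤ 27·p = 27·(1/324) = 1/12.
Numerically: 1/12 ≈ 0.08333.
Is 1/12 < 1? YES.
Since P[∪ A_i] ≤ 1/12 < 1, the complement has P[∩ A_i^c] ≥ 1 − 1/12 = 11/12 > 0, so some outcome avoids every A_i.

27·p = 1/12 ≈ 0.08333; existence CERTIFIED by the union bound.


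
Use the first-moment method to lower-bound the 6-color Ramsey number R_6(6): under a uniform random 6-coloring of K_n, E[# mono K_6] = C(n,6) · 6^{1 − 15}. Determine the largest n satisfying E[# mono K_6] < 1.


We need C(n, 6) · 6^{1 − 15} < 1, i.e. C(n, 6) < 6^{15 − 1} = 78364164096.
Check values of n near the boundary:
  n = 195: C(195, 6) = 70656049360; 70656049360 < 78364164096? YES
  n = 196: C(196, 6) = 72887293024; 72887293024 < 78364164096? YES
  n = 197: C(197, 6) = 75176946208; 75176946208 < 78364164096? YES
  n = 198: C(198, 6) = 77526225777; 77526225777 < 78364164096? YES
  n = 199: C(199, 6) = 79936367511; 79936367511 < 78364164096? NO
  n = 200: C(200, 6) = 82408626300; 82408626300 < 78364164096? NO
The largest n with C(n, 6) < 78364164096 is n = 198 (where E[X] = 25842075259/26121388032 ≈ 0.989). Hence R_6(6) > 198, i.e. R_6(6) ≥ 199.

Largest n = 198; hence R_6(6) > 198.


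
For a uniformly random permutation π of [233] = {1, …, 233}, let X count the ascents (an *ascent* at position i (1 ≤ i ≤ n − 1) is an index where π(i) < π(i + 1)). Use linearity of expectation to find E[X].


Write X = Σ X_I over i = 1, …, 232, with X_I the indicator of one ascent.
There are 232 indicators.
For each fixed i, the pair (π(i), π(i+1)) is a uniformly random ordered pair of distinct values from {1, …, 233}; by symmetry P[π(i) < π(i+1)] = 1/2.
By linearity: E[X] = 232 · (1/2) = (233 − 1) · (1/2) = 116 ≈ 116.00000.

E[X] = 116 = 116.00000.


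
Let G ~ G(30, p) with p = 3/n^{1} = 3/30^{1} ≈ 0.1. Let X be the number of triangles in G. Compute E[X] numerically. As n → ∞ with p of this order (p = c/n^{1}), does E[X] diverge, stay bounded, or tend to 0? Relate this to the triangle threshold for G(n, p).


Number of potential triangles: C(30, 3) = 4060.
Each occurs with probability p³ ≈ (0.1)³ ≈ 1.00000000e-03.
By linearity: E[X] = C(30, 3)·p³ ≈ 4060 · 1.00000000e-03 ≈ 4.060000.
Here α = 1, so p = 3/n is exactly at the triangle threshold p ~ 1/n. Asymptotically E[X] → c³/6 = 3³/6 = 9/2 ≈ 4.500000, a bounded constant. In this regime the triangle count is asymptotically Poisson(c³/6).

E[X] ≈ 4.060000; in regime p = Θ(1/n^{1}) E[X] stays bounded (at the triangle threshold p ~ 1/n).


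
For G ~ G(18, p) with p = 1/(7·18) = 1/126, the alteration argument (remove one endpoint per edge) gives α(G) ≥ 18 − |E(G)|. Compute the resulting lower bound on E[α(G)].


E[|E(G)|] = C(18, 2)·p = 153 · (1/126) = 17/14.
E[α(G)] ≥ n − E[|E(G)|] = 18 − 17/14 = 235/14.
Numerically: ≈ 16.7857.
(This is only a lower bound; the true E[α(G)] may be larger.)

E[α(G)] ≥ 235/14 ≈ 16.7857.


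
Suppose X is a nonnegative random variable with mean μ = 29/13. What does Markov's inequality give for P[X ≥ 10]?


μ = E[X] = 29/13, a = 10.
Markov: P[X ≥ 10] ≤ μ/a = (29/13)/10 = 29/130.
Numerically: ≈ 0.2231.
(Since a = 10 > μ = 2.2308, the bound 29/130 is < 1 and informative.)

P[X ≥ 10] ≤ 29/130 ≈ 0.2231.


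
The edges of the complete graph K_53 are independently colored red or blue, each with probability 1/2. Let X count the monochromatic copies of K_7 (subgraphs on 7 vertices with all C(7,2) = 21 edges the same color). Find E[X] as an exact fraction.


Let X = Σ_S X_S over the C(53, 7) = 154143080 subsets S of size 7, where X_S = 1 if the K_7 on S is monochromatic.
For a fixed S, the K_7 on S has C(7, 2) = 21 edges. P[all 21 edges red] = (1/2)^21, and likewise for blue, so P[monochromatic] = 2·(1/2)^21 = 2^{1 − 21} = 1/1048576.
By linearity of expectation: E[X] = C(53, 7) · 2^{1 − 21} = 154143080 · 1/1048576 = 19267885/131072.
Numerically: E[X] ≈ 147.0023.

E[X] = C(53,7)·2^(1−C(7,2)) = 19267885/131072 ≈ 147.0023.


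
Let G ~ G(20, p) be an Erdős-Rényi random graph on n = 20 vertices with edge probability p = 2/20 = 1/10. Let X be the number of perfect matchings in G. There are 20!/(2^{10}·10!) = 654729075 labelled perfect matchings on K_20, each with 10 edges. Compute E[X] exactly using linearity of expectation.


K_20 has 20!/(2^{10}·10!) = 654729075 labelled perfect matchings.
For each such perfect matching H, let X_H = 1 if all 10 edges of H are present in G. Then P[X_H = 1] = p^{10} = (1/10)^{10} = 1/10000000000.
By linearity: E[X] = Σ_H E[X_H] = 654729075 · p^{10} = 654729075 · 1/10000000000 = 26189163/400000000.
Numerically: E[X] ≈ 0.0655.

E[X] = 654729075 · (1/10)^{10} = 26189163/400000000 ≈ 0.0655.


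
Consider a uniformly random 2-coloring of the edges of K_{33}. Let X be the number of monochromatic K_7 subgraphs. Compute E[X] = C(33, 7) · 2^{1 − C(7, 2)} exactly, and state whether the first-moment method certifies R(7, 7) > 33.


E[X] = C(33, 7) · 2^{1 − 21} = 4272048 · 2^{−20} = 4272048/1048576.
As a reduced fraction: E[X] = 267003/65536 ≈ 4.074142.
Is E[X] < 1? NO.
Since E[X] ≥ 1, the first-moment bound is inconclusive at n = 33; it does NOT by itself certify R(7, 7) > 33.

E[X] = 267003/65536 ≈ 4.074142; E[X] ≥ 1; first-moment method inconclusive here.


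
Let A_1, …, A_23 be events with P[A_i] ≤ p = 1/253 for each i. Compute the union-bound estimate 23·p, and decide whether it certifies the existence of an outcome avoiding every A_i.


Union bound: P[∪_{i=1}^{23} A_i] ≤ Σ_i P[A_i] ≤ 23·p = 23·(1/253) = 1/11.
Numerically: 1/11 ≈ 0.09091.
Is 1/11 < 1? YES.
Since P[∪ A_i] ≤ 1/11 < 1, the complement has P[∩ A_i^c] ≥ 1 − 1/11 = 10/11 > 0, so some outcome avoids every A_i.

23·p = 1/11 ≈ 0.09091; existence CERTIFIED by the union bound.


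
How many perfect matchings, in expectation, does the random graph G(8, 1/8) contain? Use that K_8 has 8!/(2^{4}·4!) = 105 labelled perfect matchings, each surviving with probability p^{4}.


K_8 has 8!/(2^{4}·4!) = 105 labelled perfect matchings.
For each such perfect matching H, let X_H = 1 if all 4 edges of H are present in G. Then P[X_H = 1] = p^{4} = (1/8)^{4} = 1/4096.
By linearity: E[X] = Σ_H E[X_H] = 105 · p^{4} = 105 · 1/4096 = 105/4096.
Numerically: E[X] ≈ 0.02563.

E[X] = 105 · (1/8)^{4} = 105/4096 ≈ 0.02563.


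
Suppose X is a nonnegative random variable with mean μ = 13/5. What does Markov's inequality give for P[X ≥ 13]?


μ = E[X] = 13/5, a = 13.
Markov: P[X ≥ 13] ≤ μ/a = (13/5)/13 = 1/5.
Numerically: ≈ 0.200.
(Since a = 13 > μ = 2.600, the bound 1/5 is < 1 and informative.)

P[X ≥ 13] ≤ 1/5 ≈ 0.200.


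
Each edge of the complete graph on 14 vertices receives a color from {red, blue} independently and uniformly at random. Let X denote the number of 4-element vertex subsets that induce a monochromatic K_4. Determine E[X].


Let X = Σ_S X_S over the C(14, 4) = 1001 subsets S of size 4, where X_S = 1 if the K_4 on S is monochromatic.
For a fixed S, the K_4 on S has C(4, 2) = 6 edges. P[all 6 edges red] = (1/2)^6, and likewise for blue, so P[monochromatic] = 2·(1/2)^6 = 2^{1 − 6} = 1/32.
By linearity: E[X] = C(14, 4) · 2^{1 − 6} = 1001 · 1/32 = 1001/32.
Numerically: E[X] ≈ 31.2812.

E[X] = C(14,4)·2^(1−C(4,2)) = 1001/32 ≈ 31.2812.


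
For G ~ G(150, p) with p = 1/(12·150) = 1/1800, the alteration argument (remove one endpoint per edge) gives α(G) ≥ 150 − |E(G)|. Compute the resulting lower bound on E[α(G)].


E[|E(G)|] = C(150, 2)·p = 11175 · (1/1800) = 149/24.
E[α(G)] ≥ n − E[|E(G)|] = 150 − 149/24 = 3451/24.
Numerically: ≈ 143.7917.
(This is only a lower bound; the true E[α(G)] may be larger.)

E[α(G)] ≥ 3451/24 ≈ 143.7917.


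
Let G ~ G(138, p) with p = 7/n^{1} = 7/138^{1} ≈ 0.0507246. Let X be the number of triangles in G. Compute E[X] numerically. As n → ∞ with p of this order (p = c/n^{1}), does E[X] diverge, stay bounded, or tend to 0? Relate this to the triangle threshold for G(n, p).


Number of potential triangles: C(138, 3) = 428536.
Each occurs with probability p³ ≈ (0.0507246)³ ≈ 1.30513928e-04.
By linearity: E[X] = C(138, 3)·p³ ≈ 428536 · 1.30513928e-04 ≈ 55.929917.
Here α = 1, so p = 7/n is exactly at the triangle threshold p ~ 1/n. Asymptotically E[X] → c³/6 = 7³/6 = 343/6 ≈ 57.166667, a bounded constant. In this regime the triangle count is asymptotically Poisson(c³/6).

E[X] ≈ 55.929917; in regime p = Θ(1/n^{1}) E[X] stays bounded (at the triangle threshold p ~ 1/n).


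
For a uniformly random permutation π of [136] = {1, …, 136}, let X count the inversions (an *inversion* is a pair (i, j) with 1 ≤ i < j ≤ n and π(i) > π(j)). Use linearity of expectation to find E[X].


Write X = Σ X_I over the C(136, 2) = 9180 pairs i < j, with X_I the indicator of one inversion.
There are 9180 indicators.
For each fixed pair i < j, the values π(i) and π(j) are two distinct elements of {1, …, 136} in uniformly random order; by symmetry P[π(i) > π(j)] = 1/2.
By linearity: E[X] = 9180 · (1/2) = C(136, 2) · (1/2) = 9180/2 = 4590 ≈ 4590.00000.

E[X] = 4590 = 4590.00000.
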